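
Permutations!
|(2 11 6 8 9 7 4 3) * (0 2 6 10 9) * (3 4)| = 9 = |(0 2 11 10 9 7 3 6 8)|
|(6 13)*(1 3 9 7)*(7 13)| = 6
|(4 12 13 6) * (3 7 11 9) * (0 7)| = 20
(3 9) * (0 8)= [8, 1, 2, 9, 4, 5, 6, 7, 0, 3]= (0 8)(3 9)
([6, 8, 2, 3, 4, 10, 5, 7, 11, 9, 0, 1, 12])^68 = (12)(1 11 8)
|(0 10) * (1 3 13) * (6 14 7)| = 6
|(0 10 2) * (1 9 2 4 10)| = 4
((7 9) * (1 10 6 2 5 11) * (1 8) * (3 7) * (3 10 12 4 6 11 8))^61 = (1 5 6 12 8 2 4)(3 7 9 10 11)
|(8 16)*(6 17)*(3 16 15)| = |(3 16 8 15)(6 17)| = 4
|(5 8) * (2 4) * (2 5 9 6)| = |(2 4 5 8 9 6)| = 6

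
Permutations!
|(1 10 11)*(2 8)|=|(1 10 11)(2 8)|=6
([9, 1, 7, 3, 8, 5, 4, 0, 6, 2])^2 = (0 2)(4 6 8)(7 9)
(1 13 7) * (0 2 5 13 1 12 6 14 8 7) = (0 2 5 13)(6 14 8 7 12) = [2, 1, 5, 3, 4, 13, 14, 12, 7, 9, 10, 11, 6, 0, 8]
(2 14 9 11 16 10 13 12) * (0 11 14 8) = (0 11 16 10 13 12 2 8)(9 14) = [11, 1, 8, 3, 4, 5, 6, 7, 0, 14, 13, 16, 2, 12, 9, 15, 10]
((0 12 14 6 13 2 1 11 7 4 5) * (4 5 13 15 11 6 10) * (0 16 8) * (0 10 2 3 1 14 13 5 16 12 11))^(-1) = (0 15 6 1 3 13 12 5 4 10 8 16 7 11)(2 14)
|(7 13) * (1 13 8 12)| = 5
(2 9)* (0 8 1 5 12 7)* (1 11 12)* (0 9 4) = [8, 5, 4, 3, 0, 1, 6, 9, 11, 2, 10, 12, 7] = (0 8 11 12 7 9 2 4)(1 5)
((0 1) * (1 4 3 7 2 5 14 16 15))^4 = (0 2 15 3 14)(1 7 16 4 5)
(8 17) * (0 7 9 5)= (0 7 9 5)(8 17)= [7, 1, 2, 3, 4, 0, 6, 9, 17, 5, 10, 11, 12, 13, 14, 15, 16, 8]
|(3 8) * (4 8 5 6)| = 5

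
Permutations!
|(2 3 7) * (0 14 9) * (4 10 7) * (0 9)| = 10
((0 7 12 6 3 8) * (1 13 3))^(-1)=(0 8 3 13 1 6 12 7)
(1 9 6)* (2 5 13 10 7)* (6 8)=(1 9 8 6)(2 5 13 10 7)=[0, 9, 5, 3, 4, 13, 1, 2, 6, 8, 7, 11, 12, 10]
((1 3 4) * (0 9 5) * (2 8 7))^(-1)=((0 9 5)(1 3 4)(2 8 7))^(-1)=(0 5 9)(1 4 3)(2 7 8)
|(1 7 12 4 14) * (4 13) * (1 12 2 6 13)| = |(1 7 2 6 13 4 14 12)| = 8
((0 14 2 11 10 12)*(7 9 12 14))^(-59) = ((0 7 9 12)(2 11 10 14))^(-59) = (0 7 9 12)(2 11 10 14)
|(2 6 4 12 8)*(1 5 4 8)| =12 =|(1 5 4 12)(2 6 8)|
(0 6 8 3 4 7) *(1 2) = (0 6 8 3 4 7)(1 2) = [6, 2, 1, 4, 7, 5, 8, 0, 3]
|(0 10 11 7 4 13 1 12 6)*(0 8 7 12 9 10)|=|(1 9 10 11 12 6 8 7 4 13)|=10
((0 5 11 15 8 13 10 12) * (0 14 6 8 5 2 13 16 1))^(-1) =((0 2 13 10 12 14 6 8 16 1)(5 11 15))^(-1) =(0 1 16 8 6 14 12 10 13 2)(5 15 11)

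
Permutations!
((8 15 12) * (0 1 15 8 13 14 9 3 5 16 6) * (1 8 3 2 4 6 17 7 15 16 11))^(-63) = (0 1 12 4 5 7 9 8 16 13 6 11 15 2 3 17 14) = ((0 8 3 5 11 1 16 17 7 15 12 13 14 9 2 4 6))^(-63)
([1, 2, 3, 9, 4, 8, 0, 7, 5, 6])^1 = (0 1 2 3 9 6)(5 8)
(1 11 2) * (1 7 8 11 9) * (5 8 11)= (1 9)(2 7 11)(5 8)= [0, 9, 7, 3, 4, 8, 6, 11, 5, 1, 10, 2]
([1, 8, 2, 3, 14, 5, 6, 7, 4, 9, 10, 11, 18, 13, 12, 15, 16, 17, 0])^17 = (0 4 18 8 12 1 14)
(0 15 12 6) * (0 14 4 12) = (0 15)(4 12 6 14) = [15, 1, 2, 3, 12, 5, 14, 7, 8, 9, 10, 11, 6, 13, 4, 0]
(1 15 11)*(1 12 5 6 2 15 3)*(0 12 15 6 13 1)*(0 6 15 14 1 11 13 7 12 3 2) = (0 3 6)(1 2 15 13 11 14)(5 7 12) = [3, 2, 15, 6, 4, 7, 0, 12, 8, 9, 10, 14, 5, 11, 1, 13]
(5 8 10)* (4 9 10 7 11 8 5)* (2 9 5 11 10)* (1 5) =[0, 5, 9, 3, 1, 11, 6, 10, 7, 2, 4, 8] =(1 5 11 8 7 10 4)(2 9)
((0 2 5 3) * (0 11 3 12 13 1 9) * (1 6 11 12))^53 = (0 1 2 9 5)(3 6 12 11 13)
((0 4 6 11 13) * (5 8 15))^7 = (0 6 13 4 11)(5 8 15)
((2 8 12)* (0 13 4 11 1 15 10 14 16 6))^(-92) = ((0 13 4 11 1 15 10 14 16 6)(2 8 12))^(-92) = (0 16 10 1 4)(2 8 12)(6 14 15 11 13)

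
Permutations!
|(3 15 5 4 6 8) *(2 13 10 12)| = |(2 13 10 12)(3 15 5 4 6 8)| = 12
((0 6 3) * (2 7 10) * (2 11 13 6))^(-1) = ((0 2 7 10 11 13 6 3))^(-1) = (0 3 6 13 11 10 7 2)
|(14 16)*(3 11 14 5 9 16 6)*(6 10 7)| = |(3 11 14 10 7 6)(5 9 16)| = 6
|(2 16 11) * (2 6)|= |(2 16 11 6)|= 4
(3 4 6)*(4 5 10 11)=(3 5 10 11 4 6)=[0, 1, 2, 5, 6, 10, 3, 7, 8, 9, 11, 4]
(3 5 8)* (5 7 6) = (3 7 6 5 8) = [0, 1, 2, 7, 4, 8, 5, 6, 3]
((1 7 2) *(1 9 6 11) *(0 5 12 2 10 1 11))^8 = (0 12 9)(1 10 7)(2 6 5)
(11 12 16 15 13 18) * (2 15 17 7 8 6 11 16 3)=(2 15 13 18 16 17 7 8 6 11 12 3)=[0, 1, 15, 2, 4, 5, 11, 8, 6, 9, 10, 12, 3, 18, 14, 13, 17, 7, 16]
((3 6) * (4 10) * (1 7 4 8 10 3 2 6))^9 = ((1 7 4 3)(2 6)(8 10))^9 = (1 7 4 3)(2 6)(8 10)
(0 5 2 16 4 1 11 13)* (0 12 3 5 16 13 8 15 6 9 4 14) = [16, 11, 13, 5, 1, 2, 9, 7, 15, 4, 10, 8, 3, 12, 0, 6, 14] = (0 16 14)(1 11 8 15 6 9 4)(2 13 12 3 5)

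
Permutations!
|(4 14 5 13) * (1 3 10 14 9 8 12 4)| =12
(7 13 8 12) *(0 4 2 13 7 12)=(0 4 2 13 8)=[4, 1, 13, 3, 2, 5, 6, 7, 0, 9, 10, 11, 12, 8]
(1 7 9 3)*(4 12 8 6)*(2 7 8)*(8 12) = [0, 12, 7, 1, 8, 5, 4, 9, 6, 3, 10, 11, 2] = (1 12 2 7 9 3)(4 8 6)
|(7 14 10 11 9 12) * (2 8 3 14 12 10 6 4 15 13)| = |(2 8 3 14 6 4 15 13)(7 12)(9 10 11)| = 24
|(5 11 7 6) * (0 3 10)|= 12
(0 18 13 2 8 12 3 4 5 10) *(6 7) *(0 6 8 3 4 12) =(0 18 13 2 3 12 4 5 10 6 7 8) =[18, 1, 3, 12, 5, 10, 7, 8, 0, 9, 6, 11, 4, 2, 14, 15, 16, 17, 13]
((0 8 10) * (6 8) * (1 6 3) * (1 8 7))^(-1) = (0 10 8 3)(1 7 6)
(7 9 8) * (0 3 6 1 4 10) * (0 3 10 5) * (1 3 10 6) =(10)(0 6 3 1 4 5)(7 9 8) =[6, 4, 2, 1, 5, 0, 3, 9, 7, 8, 10]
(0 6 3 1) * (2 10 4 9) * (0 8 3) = (0 6)(1 8 3)(2 10 4 9) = [6, 8, 10, 1, 9, 5, 0, 7, 3, 2, 4]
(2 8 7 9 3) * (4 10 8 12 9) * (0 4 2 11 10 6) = (0 4 6)(2 12 9 3 11 10 8 7) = [4, 1, 12, 11, 6, 5, 0, 2, 7, 3, 8, 10, 9]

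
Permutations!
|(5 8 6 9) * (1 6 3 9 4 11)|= |(1 6 4 11)(3 9 5 8)|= 4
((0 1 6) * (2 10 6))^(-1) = (0 6 10 2 1)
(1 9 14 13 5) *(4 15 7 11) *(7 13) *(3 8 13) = (1 9 14 7 11 4 15 3 8 13 5) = [0, 9, 2, 8, 15, 1, 6, 11, 13, 14, 10, 4, 12, 5, 7, 3]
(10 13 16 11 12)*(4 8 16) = (4 8 16 11 12 10 13) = [0, 1, 2, 3, 8, 5, 6, 7, 16, 9, 13, 12, 10, 4, 14, 15, 11]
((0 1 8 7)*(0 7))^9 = (8)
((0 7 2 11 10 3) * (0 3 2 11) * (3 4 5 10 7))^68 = (11)(0 4 10)(2 3 5)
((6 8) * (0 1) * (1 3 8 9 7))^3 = (0 6 1 8 7 3 9)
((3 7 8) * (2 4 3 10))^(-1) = (2 10 8 7 3 4)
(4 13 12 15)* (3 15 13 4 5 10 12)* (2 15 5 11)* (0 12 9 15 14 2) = [12, 1, 14, 5, 4, 10, 6, 7, 8, 15, 9, 0, 13, 3, 2, 11] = (0 12 13 3 5 10 9 15 11)(2 14)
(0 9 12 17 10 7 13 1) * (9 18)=(0 18 9 12 17 10 7 13 1)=[18, 0, 2, 3, 4, 5, 6, 13, 8, 12, 7, 11, 17, 1, 14, 15, 16, 10, 9]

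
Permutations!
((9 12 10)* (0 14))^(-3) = ((0 14)(9 12 10))^(-3) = (0 14)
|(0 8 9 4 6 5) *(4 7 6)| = 6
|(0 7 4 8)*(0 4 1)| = |(0 7 1)(4 8)| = 6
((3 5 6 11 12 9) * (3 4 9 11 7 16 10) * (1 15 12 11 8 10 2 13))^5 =((1 15 12 8 10 3 5 6 7 16 2 13)(4 9))^5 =(1 3 2 8 7 15 5 13 10 16 12 6)(4 9)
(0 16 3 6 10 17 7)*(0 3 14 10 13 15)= (0 16 14 10 17 7 3 6 13 15)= [16, 1, 2, 6, 4, 5, 13, 3, 8, 9, 17, 11, 12, 15, 10, 0, 14, 7]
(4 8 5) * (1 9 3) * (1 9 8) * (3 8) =(1 3 9 8 5 4) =[0, 3, 2, 9, 1, 4, 6, 7, 5, 8]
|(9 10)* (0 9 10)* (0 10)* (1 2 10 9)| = |(0 1 2 10)| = 4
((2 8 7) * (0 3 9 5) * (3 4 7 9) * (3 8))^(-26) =((0 4 7 2 3 8 9 5))^(-26) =(0 9 3 7)(2 4 5 8)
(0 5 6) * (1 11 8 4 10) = [5, 11, 2, 3, 10, 6, 0, 7, 4, 9, 1, 8] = (0 5 6)(1 11 8 4 10)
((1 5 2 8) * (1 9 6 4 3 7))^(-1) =(1 7 3 4 6 9 8 2 5)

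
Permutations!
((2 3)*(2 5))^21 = (5)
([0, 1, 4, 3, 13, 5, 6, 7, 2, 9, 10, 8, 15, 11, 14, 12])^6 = (15)(2 4 13 11 8)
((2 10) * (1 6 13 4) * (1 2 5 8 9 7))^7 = ((1 6 13 4 2 10 5 8 9 7))^7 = (1 8 2 6 9 10 13 7 5 4)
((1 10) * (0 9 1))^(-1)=(0 10 1 9)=((0 9 1 10))^(-1)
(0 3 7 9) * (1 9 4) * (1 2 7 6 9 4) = (0 3 6 9)(1 4 2 7) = [3, 4, 7, 6, 2, 5, 9, 1, 8, 0]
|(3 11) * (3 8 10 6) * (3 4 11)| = 5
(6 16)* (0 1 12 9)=[1, 12, 2, 3, 4, 5, 16, 7, 8, 0, 10, 11, 9, 13, 14, 15, 6]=(0 1 12 9)(6 16)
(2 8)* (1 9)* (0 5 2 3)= (0 5 2 8 3)(1 9)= [5, 9, 8, 0, 4, 2, 6, 7, 3, 1]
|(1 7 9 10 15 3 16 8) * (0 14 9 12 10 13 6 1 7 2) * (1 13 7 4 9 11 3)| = |(0 14 11 3 16 8 4 9 7 12 10 15 1 2)(6 13)| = 14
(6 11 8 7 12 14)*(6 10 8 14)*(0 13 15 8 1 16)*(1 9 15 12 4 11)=(0 13 12 6 1 16)(4 11 14 10 9 15 8 7)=[13, 16, 2, 3, 11, 5, 1, 4, 7, 15, 9, 14, 6, 12, 10, 8, 0]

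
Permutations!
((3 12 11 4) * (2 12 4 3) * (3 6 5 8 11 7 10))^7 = (2 12 7 10 3 4)(5 6 11 8)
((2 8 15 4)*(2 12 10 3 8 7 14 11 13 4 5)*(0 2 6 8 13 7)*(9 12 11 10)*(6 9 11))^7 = (0 2)(3 9 13 12 4 11 6 7 8 14 15 10 5)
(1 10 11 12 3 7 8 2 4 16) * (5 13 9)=(1 10 11 12 3 7 8 2 4 16)(5 13 9)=[0, 10, 4, 7, 16, 13, 6, 8, 2, 5, 11, 12, 3, 9, 14, 15, 1]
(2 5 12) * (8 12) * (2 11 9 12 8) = (2 5)(9 12 11) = [0, 1, 5, 3, 4, 2, 6, 7, 8, 12, 10, 9, 11]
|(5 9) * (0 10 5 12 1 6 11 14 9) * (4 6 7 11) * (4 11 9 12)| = 24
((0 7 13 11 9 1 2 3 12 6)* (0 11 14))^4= ((0 7 13 14)(1 2 3 12 6 11 9))^4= (14)(1 6 2 11 3 9 12)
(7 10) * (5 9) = (5 9)(7 10) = [0, 1, 2, 3, 4, 9, 6, 10, 8, 5, 7]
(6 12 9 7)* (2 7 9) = (2 7 6 12) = [0, 1, 7, 3, 4, 5, 12, 6, 8, 9, 10, 11, 2]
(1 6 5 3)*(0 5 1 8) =(0 5 3 8)(1 6) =[5, 6, 2, 8, 4, 3, 1, 7, 0]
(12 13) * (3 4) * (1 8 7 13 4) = (1 8 7 13 12 4 3) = [0, 8, 2, 1, 3, 5, 6, 13, 7, 9, 10, 11, 4, 12]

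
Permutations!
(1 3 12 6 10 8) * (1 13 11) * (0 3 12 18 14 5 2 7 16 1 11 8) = (0 3 18 14 5 2 7 16 1 12 6 10)(8 13) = [3, 12, 7, 18, 4, 2, 10, 16, 13, 9, 0, 11, 6, 8, 5, 15, 1, 17, 14]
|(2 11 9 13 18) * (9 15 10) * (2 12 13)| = 15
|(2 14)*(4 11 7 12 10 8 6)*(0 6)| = 8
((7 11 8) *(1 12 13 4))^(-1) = ((1 12 13 4)(7 11 8))^(-1) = (1 4 13 12)(7 8 11)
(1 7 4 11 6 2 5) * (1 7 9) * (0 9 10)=(0 9 1 10)(2 5 7 4 11 6)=[9, 10, 5, 3, 11, 7, 2, 4, 8, 1, 0, 6]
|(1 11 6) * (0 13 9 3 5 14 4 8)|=|(0 13 9 3 5 14 4 8)(1 11 6)|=24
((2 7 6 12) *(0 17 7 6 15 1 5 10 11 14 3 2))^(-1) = (0 12 6 2 3 14 11 10 5 1 15 7 17)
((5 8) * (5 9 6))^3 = (5 6 9 8)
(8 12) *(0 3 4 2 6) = (0 3 4 2 6)(8 12) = [3, 1, 6, 4, 2, 5, 0, 7, 12, 9, 10, 11, 8]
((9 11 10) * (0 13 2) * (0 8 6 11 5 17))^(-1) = ((0 13 2 8 6 11 10 9 5 17))^(-1) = (0 17 5 9 10 11 6 8 2 13)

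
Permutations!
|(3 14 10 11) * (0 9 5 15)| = 4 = |(0 9 5 15)(3 14 10 11)|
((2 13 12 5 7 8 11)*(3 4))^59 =((2 13 12 5 7 8 11)(3 4))^59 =(2 5 11 12 8 13 7)(3 4)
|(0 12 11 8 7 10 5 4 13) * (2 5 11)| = 12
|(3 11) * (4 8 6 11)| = 5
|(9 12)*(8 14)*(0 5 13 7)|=4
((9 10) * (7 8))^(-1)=((7 8)(9 10))^(-1)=(7 8)(9 10)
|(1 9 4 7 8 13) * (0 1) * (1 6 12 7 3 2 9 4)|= |(0 6 12 7 8 13)(1 4 3 2 9)|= 30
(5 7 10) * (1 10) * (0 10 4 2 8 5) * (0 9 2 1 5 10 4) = [4, 0, 8, 3, 1, 7, 6, 5, 10, 2, 9] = (0 4 1)(2 8 10 9)(5 7)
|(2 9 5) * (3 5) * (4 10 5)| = 6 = |(2 9 3 4 10 5)|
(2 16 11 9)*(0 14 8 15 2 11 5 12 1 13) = [14, 13, 16, 3, 4, 12, 6, 7, 15, 11, 10, 9, 1, 0, 8, 2, 5] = (0 14 8 15 2 16 5 12 1 13)(9 11)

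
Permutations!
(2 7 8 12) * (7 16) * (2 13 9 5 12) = (2 16 7 8)(5 12 13 9) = [0, 1, 16, 3, 4, 12, 6, 8, 2, 5, 10, 11, 13, 9, 14, 15, 7]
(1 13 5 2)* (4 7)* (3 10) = (1 13 5 2)(3 10)(4 7) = [0, 13, 1, 10, 7, 2, 6, 4, 8, 9, 3, 11, 12, 5]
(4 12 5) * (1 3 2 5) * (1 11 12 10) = (1 3 2 5 4 10)(11 12) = [0, 3, 5, 2, 10, 4, 6, 7, 8, 9, 1, 12, 11]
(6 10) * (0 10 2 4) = [10, 1, 4, 3, 0, 5, 2, 7, 8, 9, 6] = (0 10 6 2 4)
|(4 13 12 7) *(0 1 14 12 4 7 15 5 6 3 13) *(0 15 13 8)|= 11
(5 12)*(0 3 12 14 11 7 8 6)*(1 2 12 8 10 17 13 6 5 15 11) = [3, 2, 12, 8, 4, 14, 0, 10, 5, 9, 17, 7, 15, 6, 1, 11, 16, 13] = (0 3 8 5 14 1 2 12 15 11 7 10 17 13 6)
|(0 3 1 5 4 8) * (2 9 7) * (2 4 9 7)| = 9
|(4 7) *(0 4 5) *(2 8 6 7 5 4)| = 7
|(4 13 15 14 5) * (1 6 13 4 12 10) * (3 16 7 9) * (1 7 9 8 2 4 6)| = 33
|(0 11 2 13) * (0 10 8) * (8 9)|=7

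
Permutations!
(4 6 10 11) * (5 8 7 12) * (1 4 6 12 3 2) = [0, 4, 1, 2, 12, 8, 10, 3, 7, 9, 11, 6, 5] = (1 4 12 5 8 7 3 2)(6 10 11)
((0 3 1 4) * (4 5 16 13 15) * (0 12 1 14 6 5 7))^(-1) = ((0 3 14 6 5 16 13 15 4 12 1 7))^(-1) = (0 7 1 12 4 15 13 16 5 6 14 3)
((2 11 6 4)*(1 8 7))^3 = (2 4 6 11)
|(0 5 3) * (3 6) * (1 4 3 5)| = |(0 1 4 3)(5 6)| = 4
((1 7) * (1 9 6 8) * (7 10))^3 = (1 9)(6 10)(7 8)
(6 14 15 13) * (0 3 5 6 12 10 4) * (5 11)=(0 3 11 5 6 14 15 13 12 10 4)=[3, 1, 2, 11, 0, 6, 14, 7, 8, 9, 4, 5, 10, 12, 15, 13]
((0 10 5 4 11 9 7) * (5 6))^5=(0 11 6 7 4 10 9 5)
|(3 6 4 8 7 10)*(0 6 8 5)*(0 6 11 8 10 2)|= 30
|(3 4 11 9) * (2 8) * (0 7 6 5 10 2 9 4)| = 18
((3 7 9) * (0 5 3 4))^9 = ((0 5 3 7 9 4))^9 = (0 7)(3 4)(5 9)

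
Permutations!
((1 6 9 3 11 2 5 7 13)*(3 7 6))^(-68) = ((1 3 11 2 5 6 9 7 13))^(-68) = (1 5 13 2 7 11 9 3 6)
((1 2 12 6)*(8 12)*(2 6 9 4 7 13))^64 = ((1 6)(2 8 12 9 4 7 13))^64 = (2 8 12 9 4 7 13)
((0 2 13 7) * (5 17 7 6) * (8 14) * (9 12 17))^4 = ((0 2 13 6 5 9 12 17 7)(8 14))^4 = (0 5 7 6 17 13 12 2 9)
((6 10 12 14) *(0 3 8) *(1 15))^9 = (1 15)(6 10 12 14)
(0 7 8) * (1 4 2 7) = (0 1 4 2 7 8) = [1, 4, 7, 3, 2, 5, 6, 8, 0]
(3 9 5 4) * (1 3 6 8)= (1 3 9 5 4 6 8)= [0, 3, 2, 9, 6, 4, 8, 7, 1, 5]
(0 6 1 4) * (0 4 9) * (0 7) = (0 6 1 9 7) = [6, 9, 2, 3, 4, 5, 1, 0, 8, 7]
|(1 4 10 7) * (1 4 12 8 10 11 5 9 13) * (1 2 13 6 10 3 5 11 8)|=8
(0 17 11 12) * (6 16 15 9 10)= (0 17 11 12)(6 16 15 9 10)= [17, 1, 2, 3, 4, 5, 16, 7, 8, 10, 6, 12, 0, 13, 14, 9, 15, 11]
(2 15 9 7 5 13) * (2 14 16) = (2 15 9 7 5 13 14 16) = [0, 1, 15, 3, 4, 13, 6, 5, 8, 7, 10, 11, 12, 14, 16, 9, 2]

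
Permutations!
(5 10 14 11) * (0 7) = [7, 1, 2, 3, 4, 10, 6, 0, 8, 9, 14, 5, 12, 13, 11] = (0 7)(5 10 14 11)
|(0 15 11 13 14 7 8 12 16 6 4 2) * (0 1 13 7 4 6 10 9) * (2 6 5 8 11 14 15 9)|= 12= |(0 9)(1 13 15 14 4 6 5 8 12 16 10 2)(7 11)|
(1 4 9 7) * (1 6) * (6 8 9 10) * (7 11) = [0, 4, 2, 3, 10, 5, 1, 8, 9, 11, 6, 7] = (1 4 10 6)(7 8 9 11)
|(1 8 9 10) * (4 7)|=|(1 8 9 10)(4 7)|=4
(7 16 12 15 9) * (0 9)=(0 9 7 16 12 15)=[9, 1, 2, 3, 4, 5, 6, 16, 8, 7, 10, 11, 15, 13, 14, 0, 12]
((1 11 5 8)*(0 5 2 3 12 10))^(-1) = ((0 5 8 1 11 2 3 12 10))^(-1) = (0 10 12 3 2 11 1 8 5)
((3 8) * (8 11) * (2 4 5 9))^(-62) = (2 5)(3 11 8)(4 9)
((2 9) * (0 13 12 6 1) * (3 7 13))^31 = (0 13 1 7 6 3 12)(2 9)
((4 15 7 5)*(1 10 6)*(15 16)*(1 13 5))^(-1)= (1 7 15 16 4 5 13 6 10)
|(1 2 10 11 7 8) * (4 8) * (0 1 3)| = 9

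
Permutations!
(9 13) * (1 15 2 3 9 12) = (1 15 2 3 9 13 12) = [0, 15, 3, 9, 4, 5, 6, 7, 8, 13, 10, 11, 1, 12, 14, 2]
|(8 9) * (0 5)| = 2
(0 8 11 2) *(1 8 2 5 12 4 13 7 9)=(0 2)(1 8 11 5 12 4 13 7 9)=[2, 8, 0, 3, 13, 12, 6, 9, 11, 1, 10, 5, 4, 7]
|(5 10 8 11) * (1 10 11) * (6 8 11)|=6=|(1 10 11 5 6 8)|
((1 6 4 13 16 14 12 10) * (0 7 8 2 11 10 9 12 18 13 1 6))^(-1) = ((0 7 8 2 11 10 6 4 1)(9 12)(13 16 14 18))^(-1) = (0 1 4 6 10 11 2 8 7)(9 12)(13 18 14 16)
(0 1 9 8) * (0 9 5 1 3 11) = (0 3 11)(1 5)(8 9) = [3, 5, 2, 11, 4, 1, 6, 7, 9, 8, 10, 0]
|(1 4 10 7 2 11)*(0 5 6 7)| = 9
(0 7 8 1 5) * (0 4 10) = (0 7 8 1 5 4 10) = [7, 5, 2, 3, 10, 4, 6, 8, 1, 9, 0]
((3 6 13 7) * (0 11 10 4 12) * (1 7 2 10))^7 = ((0 11 1 7 3 6 13 2 10 4 12))^7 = (0 2 7 12 13 1 4 6 11 10 3)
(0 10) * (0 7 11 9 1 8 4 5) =(0 10 7 11 9 1 8 4 5) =[10, 8, 2, 3, 5, 0, 6, 11, 4, 1, 7, 9]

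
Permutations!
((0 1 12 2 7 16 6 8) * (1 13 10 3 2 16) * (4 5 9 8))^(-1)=(0 8 9 5 4 6 16 12 1 7 2 3 10 13)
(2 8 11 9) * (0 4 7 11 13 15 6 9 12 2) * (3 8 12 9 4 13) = [13, 1, 12, 8, 7, 5, 4, 11, 3, 0, 10, 9, 2, 15, 14, 6] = (0 13 15 6 4 7 11 9)(2 12)(3 8)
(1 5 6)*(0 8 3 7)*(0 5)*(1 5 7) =(0 8 3 1)(5 6) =[8, 0, 2, 1, 4, 6, 5, 7, 3]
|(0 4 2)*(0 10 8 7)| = 6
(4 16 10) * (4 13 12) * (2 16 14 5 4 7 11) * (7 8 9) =(2 16 10 13 12 8 9 7 11)(4 14 5) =[0, 1, 16, 3, 14, 4, 6, 11, 9, 7, 13, 2, 8, 12, 5, 15, 10]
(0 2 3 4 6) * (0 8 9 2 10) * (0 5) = (0 10 5)(2 3 4 6 8 9) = [10, 1, 3, 4, 6, 0, 8, 7, 9, 2, 5]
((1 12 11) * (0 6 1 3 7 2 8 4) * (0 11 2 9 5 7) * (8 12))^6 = ((0 6 1 8 4 11 3)(2 12)(5 7 9))^6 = (12)(0 3 11 4 8 1 6)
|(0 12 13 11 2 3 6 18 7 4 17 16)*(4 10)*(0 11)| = 30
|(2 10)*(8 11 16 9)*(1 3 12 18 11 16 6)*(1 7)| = |(1 3 12 18 11 6 7)(2 10)(8 16 9)| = 42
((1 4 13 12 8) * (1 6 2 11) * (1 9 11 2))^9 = (1 12)(4 8)(6 13)(9 11)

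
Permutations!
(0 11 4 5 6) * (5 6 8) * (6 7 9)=(0 11 4 7 9 6)(5 8)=[11, 1, 2, 3, 7, 8, 0, 9, 5, 6, 10, 4]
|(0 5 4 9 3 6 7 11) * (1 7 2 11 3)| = 10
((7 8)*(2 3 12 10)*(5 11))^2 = (2 12)(3 10)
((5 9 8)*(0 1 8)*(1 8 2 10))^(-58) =((0 8 5 9)(1 2 10))^(-58) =(0 5)(1 10 2)(8 9)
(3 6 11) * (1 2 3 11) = (11)(1 2 3 6) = [0, 2, 3, 6, 4, 5, 1, 7, 8, 9, 10, 11]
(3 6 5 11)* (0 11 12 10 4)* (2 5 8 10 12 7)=(12)(0 11 3 6 8 10 4)(2 5 7)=[11, 1, 5, 6, 0, 7, 8, 2, 10, 9, 4, 3, 12]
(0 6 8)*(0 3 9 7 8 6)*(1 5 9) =[0, 5, 2, 1, 4, 9, 6, 8, 3, 7] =(1 5 9 7 8 3)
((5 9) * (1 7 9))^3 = ((1 7 9 5))^3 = (1 5 9 7)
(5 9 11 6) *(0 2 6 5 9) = (0 2 6 9 11 5) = [2, 1, 6, 3, 4, 0, 9, 7, 8, 11, 10, 5]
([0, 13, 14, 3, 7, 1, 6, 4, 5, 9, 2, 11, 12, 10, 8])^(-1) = (1 5 8 14 2 10 13)(4 7)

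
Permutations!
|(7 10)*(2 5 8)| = |(2 5 8)(7 10)| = 6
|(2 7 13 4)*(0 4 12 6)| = 7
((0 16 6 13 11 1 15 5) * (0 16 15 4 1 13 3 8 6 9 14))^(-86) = ((0 15 5 16 9 14)(1 4)(3 8 6)(11 13))^(-86) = (0 9 5)(3 8 6)(14 16 15)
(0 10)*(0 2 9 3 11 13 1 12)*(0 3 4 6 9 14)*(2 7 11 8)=[10, 12, 14, 8, 6, 5, 9, 11, 2, 4, 7, 13, 3, 1, 0]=(0 10 7 11 13 1 12 3 8 2 14)(4 6 9)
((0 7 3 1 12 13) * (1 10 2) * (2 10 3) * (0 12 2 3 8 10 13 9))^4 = (0 10)(3 12)(7 13)(8 9)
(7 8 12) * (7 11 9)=(7 8 12 11 9)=[0, 1, 2, 3, 4, 5, 6, 8, 12, 7, 10, 9, 11]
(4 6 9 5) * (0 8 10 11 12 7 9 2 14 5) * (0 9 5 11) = (0 8 10)(2 14 11 12 7 5 4 6) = [8, 1, 14, 3, 6, 4, 2, 5, 10, 9, 0, 12, 7, 13, 11]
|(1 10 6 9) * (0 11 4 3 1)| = 8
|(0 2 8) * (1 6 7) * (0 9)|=|(0 2 8 9)(1 6 7)|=12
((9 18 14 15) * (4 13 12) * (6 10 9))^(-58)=((4 13 12)(6 10 9 18 14 15))^(-58)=(4 12 13)(6 9 14)(10 18 15)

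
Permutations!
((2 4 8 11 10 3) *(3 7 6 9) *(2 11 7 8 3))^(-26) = (2 4 3 11 10 8 7 6 9)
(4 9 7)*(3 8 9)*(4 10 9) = (3 8 4)(7 10 9) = [0, 1, 2, 8, 3, 5, 6, 10, 4, 7, 9]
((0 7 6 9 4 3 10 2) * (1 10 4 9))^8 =(0 6 10)(1 2 7)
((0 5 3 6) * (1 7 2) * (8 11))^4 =((0 5 3 6)(1 7 2)(8 11))^4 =(11)(1 7 2)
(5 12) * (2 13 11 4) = [0, 1, 13, 3, 2, 12, 6, 7, 8, 9, 10, 4, 5, 11] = (2 13 11 4)(5 12)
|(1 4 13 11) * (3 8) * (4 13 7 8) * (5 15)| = |(1 13 11)(3 4 7 8)(5 15)| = 12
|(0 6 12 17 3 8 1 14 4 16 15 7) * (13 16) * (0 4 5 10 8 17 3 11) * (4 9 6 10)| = 17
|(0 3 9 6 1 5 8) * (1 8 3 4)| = 8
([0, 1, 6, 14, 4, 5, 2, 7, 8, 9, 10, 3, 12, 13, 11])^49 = [0, 1, 6, 14, 4, 5, 2, 7, 8, 9, 10, 3, 12, 13, 11]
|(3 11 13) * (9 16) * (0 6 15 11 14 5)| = 8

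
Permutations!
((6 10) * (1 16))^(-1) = ((1 16)(6 10))^(-1) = (1 16)(6 10)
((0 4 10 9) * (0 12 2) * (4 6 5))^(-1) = ((0 6 5 4 10 9 12 2))^(-1) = (0 2 12 9 10 4 5 6)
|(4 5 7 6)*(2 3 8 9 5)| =8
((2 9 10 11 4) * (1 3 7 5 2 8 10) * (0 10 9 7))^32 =((0 10 11 4 8 9 1 3)(2 7 5))^32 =(11)(2 5 7)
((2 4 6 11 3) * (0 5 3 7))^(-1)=((0 5 3 2 4 6 11 7))^(-1)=(0 7 11 6 4 2 3 5)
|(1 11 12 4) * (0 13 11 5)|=|(0 13 11 12 4 1 5)|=7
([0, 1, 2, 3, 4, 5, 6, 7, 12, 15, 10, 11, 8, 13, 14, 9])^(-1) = [0, 1, 2, 3, 4, 5, 6, 7, 12, 15, 10, 11, 8, 13, 14, 9]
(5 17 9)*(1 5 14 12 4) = (1 5 17 9 14 12 4) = [0, 5, 2, 3, 1, 17, 6, 7, 8, 14, 10, 11, 4, 13, 12, 15, 16, 9]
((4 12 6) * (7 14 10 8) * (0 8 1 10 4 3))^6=(0 6 4 7)(3 12 14 8)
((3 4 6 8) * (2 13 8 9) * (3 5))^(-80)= (13)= ((2 13 8 5 3 4 6 9))^(-80)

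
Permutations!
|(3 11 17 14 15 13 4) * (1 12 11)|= |(1 12 11 17 14 15 13 4 3)|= 9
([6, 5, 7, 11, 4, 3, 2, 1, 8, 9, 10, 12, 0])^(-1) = [12, 7, 6, 5, 4, 1, 0, 2, 8, 9, 10, 3, 11]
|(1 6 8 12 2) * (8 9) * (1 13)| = |(1 6 9 8 12 2 13)| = 7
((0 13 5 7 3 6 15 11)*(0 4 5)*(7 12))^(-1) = (0 13)(3 7 12 5 4 11 15 6)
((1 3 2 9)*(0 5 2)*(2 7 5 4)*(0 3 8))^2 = ((0 4 2 9 1 8)(5 7))^2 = (0 2 1)(4 9 8)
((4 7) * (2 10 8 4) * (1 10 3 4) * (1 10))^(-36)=(10)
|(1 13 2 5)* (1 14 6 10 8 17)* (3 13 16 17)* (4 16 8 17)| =|(1 8 3 13 2 5 14 6 10 17)(4 16)| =10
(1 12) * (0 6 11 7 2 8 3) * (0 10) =(0 6 11 7 2 8 3 10)(1 12) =[6, 12, 8, 10, 4, 5, 11, 2, 3, 9, 0, 7, 1]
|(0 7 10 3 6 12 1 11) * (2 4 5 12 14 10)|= 8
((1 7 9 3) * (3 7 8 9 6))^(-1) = (1 3 6 7 9 8)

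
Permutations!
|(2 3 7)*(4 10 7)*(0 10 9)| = 7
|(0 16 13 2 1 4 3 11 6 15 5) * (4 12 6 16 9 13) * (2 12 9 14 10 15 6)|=|(0 14 10 15 5)(1 9 13 12 2)(3 11 16 4)|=20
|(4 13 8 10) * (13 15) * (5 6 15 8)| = |(4 8 10)(5 6 15 13)| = 12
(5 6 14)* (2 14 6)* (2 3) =(2 14 5 3) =[0, 1, 14, 2, 4, 3, 6, 7, 8, 9, 10, 11, 12, 13, 5]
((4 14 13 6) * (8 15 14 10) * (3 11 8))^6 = ((3 11 8 15 14 13 6 4 10))^6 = (3 6 15)(4 14 11)(8 10 13)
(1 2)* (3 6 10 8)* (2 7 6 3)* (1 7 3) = (1 3)(2 7 6 10 8) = [0, 3, 7, 1, 4, 5, 10, 6, 2, 9, 8]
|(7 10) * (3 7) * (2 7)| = 4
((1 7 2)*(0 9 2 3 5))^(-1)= ((0 9 2 1 7 3 5))^(-1)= (0 5 3 7 1 2 9)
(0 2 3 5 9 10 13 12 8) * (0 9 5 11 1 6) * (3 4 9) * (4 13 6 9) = [2, 9, 13, 11, 4, 5, 0, 7, 3, 10, 6, 1, 8, 12] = (0 2 13 12 8 3 11 1 9 10 6)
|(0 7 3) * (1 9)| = |(0 7 3)(1 9)| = 6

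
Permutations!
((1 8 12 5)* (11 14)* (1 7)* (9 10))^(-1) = (1 7 5 12 8)(9 10)(11 14)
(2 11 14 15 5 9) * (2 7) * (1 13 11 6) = (1 13 11 14 15 5 9 7 2 6) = [0, 13, 6, 3, 4, 9, 1, 2, 8, 7, 10, 14, 12, 11, 15, 5]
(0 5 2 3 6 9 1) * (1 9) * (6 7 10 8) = [5, 0, 3, 7, 4, 2, 1, 10, 6, 9, 8] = (0 5 2 3 7 10 8 6 1)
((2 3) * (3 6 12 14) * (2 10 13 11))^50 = ((2 6 12 14 3 10 13 11))^50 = (2 12 3 13)(6 14 10 11)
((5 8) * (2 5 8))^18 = ((8)(2 5))^18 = (8)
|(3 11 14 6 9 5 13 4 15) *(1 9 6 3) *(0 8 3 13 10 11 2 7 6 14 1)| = |(0 8 3 2 7 6 14 13 4 15)(1 9 5 10 11)| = 10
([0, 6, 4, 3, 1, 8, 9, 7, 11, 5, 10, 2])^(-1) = (1 4 2 11 8 5 9 6)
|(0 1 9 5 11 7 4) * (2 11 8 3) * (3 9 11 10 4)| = 24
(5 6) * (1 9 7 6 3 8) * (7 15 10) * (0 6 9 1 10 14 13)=(0 6 5 3 8 10 7 9 15 14 13)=[6, 1, 2, 8, 4, 3, 5, 9, 10, 15, 7, 11, 12, 0, 13, 14]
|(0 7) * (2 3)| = 2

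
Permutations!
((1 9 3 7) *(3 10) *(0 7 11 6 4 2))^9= (0 2 4 6 11 3 10 9 1 7)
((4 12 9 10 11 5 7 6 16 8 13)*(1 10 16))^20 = (1 11 7)(4 9 8)(5 6 10)(12 16 13)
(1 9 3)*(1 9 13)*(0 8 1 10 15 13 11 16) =(0 8 1 11 16)(3 9)(10 15 13) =[8, 11, 2, 9, 4, 5, 6, 7, 1, 3, 15, 16, 12, 10, 14, 13, 0]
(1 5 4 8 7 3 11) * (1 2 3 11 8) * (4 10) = (1 5 10 4)(2 3 8 7 11) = [0, 5, 3, 8, 1, 10, 6, 11, 7, 9, 4, 2]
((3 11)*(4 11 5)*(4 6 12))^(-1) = (3 11 4 12 6 5)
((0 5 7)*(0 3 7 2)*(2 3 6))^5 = ((0 5 3 7 6 2))^5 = (0 2 6 7 3 5)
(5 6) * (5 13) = (5 6 13) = [0, 1, 2, 3, 4, 6, 13, 7, 8, 9, 10, 11, 12, 5]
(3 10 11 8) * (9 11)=[0, 1, 2, 10, 4, 5, 6, 7, 3, 11, 9, 8]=(3 10 9 11 8)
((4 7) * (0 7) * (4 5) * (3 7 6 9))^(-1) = ((0 6 9 3 7 5 4))^(-1) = (0 4 5 7 3 9 6)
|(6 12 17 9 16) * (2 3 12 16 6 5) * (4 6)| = |(2 3 12 17 9 4 6 16 5)| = 9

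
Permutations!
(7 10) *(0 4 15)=(0 4 15)(7 10)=[4, 1, 2, 3, 15, 5, 6, 10, 8, 9, 7, 11, 12, 13, 14, 0]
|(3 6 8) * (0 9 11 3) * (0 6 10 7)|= 6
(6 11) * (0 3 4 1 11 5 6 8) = [3, 11, 2, 4, 1, 6, 5, 7, 0, 9, 10, 8] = (0 3 4 1 11 8)(5 6)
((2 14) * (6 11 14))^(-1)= (2 14 11 6)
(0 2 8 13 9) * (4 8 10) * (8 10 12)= (0 2 12 8 13 9)(4 10)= [2, 1, 12, 3, 10, 5, 6, 7, 13, 0, 4, 11, 8, 9]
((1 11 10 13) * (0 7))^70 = ((0 7)(1 11 10 13))^70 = (1 10)(11 13)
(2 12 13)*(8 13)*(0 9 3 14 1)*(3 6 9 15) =(0 15 3 14 1)(2 12 8 13)(6 9) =[15, 0, 12, 14, 4, 5, 9, 7, 13, 6, 10, 11, 8, 2, 1, 3]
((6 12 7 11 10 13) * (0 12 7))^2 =(6 11 13 7 10) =((0 12)(6 7 11 10 13))^2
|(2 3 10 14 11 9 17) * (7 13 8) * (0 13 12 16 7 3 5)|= 33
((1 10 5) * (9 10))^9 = (1 9 10 5)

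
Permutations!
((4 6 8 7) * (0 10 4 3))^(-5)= (0 4 8 3 10 6 7)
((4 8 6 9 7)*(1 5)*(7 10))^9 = ((1 5)(4 8 6 9 10 7))^9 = (1 5)(4 9)(6 7)(8 10)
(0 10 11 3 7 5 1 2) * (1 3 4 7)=(0 10 11 4 7 5 3 1 2)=[10, 2, 0, 1, 7, 3, 6, 5, 8, 9, 11, 4]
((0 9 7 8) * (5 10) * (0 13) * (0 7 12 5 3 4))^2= (0 12 10 4 9 5 3)(7 13 8)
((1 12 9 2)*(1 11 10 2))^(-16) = ((1 12 9)(2 11 10))^(-16) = (1 9 12)(2 10 11)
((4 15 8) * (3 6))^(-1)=((3 6)(4 15 8))^(-1)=(3 6)(4 8 15)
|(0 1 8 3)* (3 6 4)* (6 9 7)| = |(0 1 8 9 7 6 4 3)| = 8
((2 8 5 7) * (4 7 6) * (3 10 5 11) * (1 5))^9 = (1 10 3 11 8 2 7 4 6 5)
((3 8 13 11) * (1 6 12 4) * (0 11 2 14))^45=((0 11 3 8 13 2 14)(1 6 12 4))^45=(0 8 14 3 2 11 13)(1 6 12 4)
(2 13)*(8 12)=[0, 1, 13, 3, 4, 5, 6, 7, 12, 9, 10, 11, 8, 2]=(2 13)(8 12)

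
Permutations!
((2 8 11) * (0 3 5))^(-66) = ((0 3 5)(2 8 11))^(-66) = (11)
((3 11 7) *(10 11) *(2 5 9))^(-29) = ((2 5 9)(3 10 11 7))^(-29) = (2 5 9)(3 7 11 10)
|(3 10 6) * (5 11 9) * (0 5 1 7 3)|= |(0 5 11 9 1 7 3 10 6)|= 9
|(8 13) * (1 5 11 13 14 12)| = |(1 5 11 13 8 14 12)| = 7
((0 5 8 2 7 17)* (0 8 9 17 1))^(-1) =((0 5 9 17 8 2 7 1))^(-1) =(0 1 7 2 8 17 9 5)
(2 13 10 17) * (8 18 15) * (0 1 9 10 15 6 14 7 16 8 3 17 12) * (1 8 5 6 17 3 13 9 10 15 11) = [8, 10, 9, 3, 4, 6, 14, 16, 18, 15, 12, 1, 0, 11, 7, 13, 5, 2, 17] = (0 8 18 17 2 9 15 13 11 1 10 12)(5 6 14 7 16)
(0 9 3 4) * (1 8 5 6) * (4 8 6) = (0 9 3 8 5 4)(1 6) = [9, 6, 2, 8, 0, 4, 1, 7, 5, 3]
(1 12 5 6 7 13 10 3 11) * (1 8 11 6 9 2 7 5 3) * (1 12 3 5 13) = (1 3 6 13 10 12 5 9 2 7)(8 11) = [0, 3, 7, 6, 4, 9, 13, 1, 11, 2, 12, 8, 5, 10]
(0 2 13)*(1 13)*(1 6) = (0 2 6 1 13) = [2, 13, 6, 3, 4, 5, 1, 7, 8, 9, 10, 11, 12, 0]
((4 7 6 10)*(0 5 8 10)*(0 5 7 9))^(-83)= ((0 7 6 5 8 10 4 9))^(-83)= (0 10 6 9 8 7 4 5)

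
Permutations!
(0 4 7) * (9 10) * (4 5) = (0 5 4 7)(9 10) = [5, 1, 2, 3, 7, 4, 6, 0, 8, 10, 9]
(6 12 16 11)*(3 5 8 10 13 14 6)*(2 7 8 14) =(2 7 8 10 13)(3 5 14 6 12 16 11) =[0, 1, 7, 5, 4, 14, 12, 8, 10, 9, 13, 3, 16, 2, 6, 15, 11]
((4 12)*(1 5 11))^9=((1 5 11)(4 12))^9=(4 12)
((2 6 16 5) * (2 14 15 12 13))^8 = ((2 6 16 5 14 15 12 13))^8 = (16)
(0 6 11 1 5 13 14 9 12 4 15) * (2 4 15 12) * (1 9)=(0 6 11 9 2 4 12 15)(1 5 13 14)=[6, 5, 4, 3, 12, 13, 11, 7, 8, 2, 10, 9, 15, 14, 1, 0]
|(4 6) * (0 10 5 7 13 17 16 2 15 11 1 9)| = 12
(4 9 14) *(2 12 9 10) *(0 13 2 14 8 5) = (0 13 2 12 9 8 5)(4 10 14) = [13, 1, 12, 3, 10, 0, 6, 7, 5, 8, 14, 11, 9, 2, 4]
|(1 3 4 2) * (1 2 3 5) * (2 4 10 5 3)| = |(1 3 10 5)(2 4)| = 4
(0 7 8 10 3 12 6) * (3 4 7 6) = (0 6)(3 12)(4 7 8 10) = [6, 1, 2, 12, 7, 5, 0, 8, 10, 9, 4, 11, 3]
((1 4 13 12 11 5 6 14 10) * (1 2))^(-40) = (14)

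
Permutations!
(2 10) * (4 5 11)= [0, 1, 10, 3, 5, 11, 6, 7, 8, 9, 2, 4]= (2 10)(4 5 11)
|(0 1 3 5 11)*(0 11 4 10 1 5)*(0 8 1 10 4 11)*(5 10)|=12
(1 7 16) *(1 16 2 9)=(16)(1 7 2 9)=[0, 7, 9, 3, 4, 5, 6, 2, 8, 1, 10, 11, 12, 13, 14, 15, 16]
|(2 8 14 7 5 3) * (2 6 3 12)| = 6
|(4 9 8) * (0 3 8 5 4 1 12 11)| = |(0 3 8 1 12 11)(4 9 5)| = 6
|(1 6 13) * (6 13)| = 2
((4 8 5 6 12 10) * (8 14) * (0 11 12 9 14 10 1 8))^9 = ((0 11 12 1 8 5 6 9 14)(4 10))^9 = (14)(4 10)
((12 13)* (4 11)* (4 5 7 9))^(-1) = (4 9 7 5 11)(12 13)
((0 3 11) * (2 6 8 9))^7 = (0 3 11)(2 9 8 6) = ((0 3 11)(2 6 8 9))^7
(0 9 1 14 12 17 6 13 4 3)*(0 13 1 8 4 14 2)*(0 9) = (1 2 9 8 4 3 13 14 12 17 6) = [0, 2, 9, 13, 3, 5, 1, 7, 4, 8, 10, 11, 17, 14, 12, 15, 16, 6]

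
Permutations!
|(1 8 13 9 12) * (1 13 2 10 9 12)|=|(1 8 2 10 9)(12 13)|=10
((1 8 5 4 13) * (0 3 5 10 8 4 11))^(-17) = (0 11 5 3)(1 4 13)(8 10)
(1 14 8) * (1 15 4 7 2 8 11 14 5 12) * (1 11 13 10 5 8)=(1 8 15 4 7 2)(5 12 11 14 13 10)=[0, 8, 1, 3, 7, 12, 6, 2, 15, 9, 5, 14, 11, 10, 13, 4]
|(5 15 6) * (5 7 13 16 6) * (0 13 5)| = |(0 13 16 6 7 5 15)| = 7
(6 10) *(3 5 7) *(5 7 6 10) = (10)(3 7)(5 6) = [0, 1, 2, 7, 4, 6, 5, 3, 8, 9, 10]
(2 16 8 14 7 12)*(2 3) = (2 16 8 14 7 12 3) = [0, 1, 16, 2, 4, 5, 6, 12, 14, 9, 10, 11, 3, 13, 7, 15, 8]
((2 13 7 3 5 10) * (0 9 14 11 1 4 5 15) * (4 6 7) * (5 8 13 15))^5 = (0 6 2 11 5 9 7 15 1 10 14 3)(4 13 8)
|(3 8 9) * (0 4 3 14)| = |(0 4 3 8 9 14)| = 6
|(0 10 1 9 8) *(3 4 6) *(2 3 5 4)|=30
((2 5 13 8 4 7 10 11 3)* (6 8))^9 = (2 3 11 10 7 4 8 6 13 5)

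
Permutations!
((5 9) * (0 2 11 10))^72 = ((0 2 11 10)(5 9))^72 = (11)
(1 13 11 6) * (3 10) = (1 13 11 6)(3 10) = [0, 13, 2, 10, 4, 5, 1, 7, 8, 9, 3, 6, 12, 11]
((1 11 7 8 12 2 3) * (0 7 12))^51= ((0 7 8)(1 11 12 2 3))^51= (1 11 12 2 3)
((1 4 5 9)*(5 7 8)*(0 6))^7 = (0 6)(1 4 7 8 5 9)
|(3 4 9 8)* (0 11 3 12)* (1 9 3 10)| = 14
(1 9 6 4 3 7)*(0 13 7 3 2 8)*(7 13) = (13)(0 7 1 9 6 4 2 8) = [7, 9, 8, 3, 2, 5, 4, 1, 0, 6, 10, 11, 12, 13]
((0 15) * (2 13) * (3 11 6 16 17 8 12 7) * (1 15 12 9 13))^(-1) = (0 15 1 2 13 9 8 17 16 6 11 3 7 12)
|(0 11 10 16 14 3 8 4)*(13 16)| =|(0 11 10 13 16 14 3 8 4)| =9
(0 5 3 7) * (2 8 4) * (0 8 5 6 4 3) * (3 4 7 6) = (0 3 6 7 8 4 2 5) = [3, 1, 5, 6, 2, 0, 7, 8, 4]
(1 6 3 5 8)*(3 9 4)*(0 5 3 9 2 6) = (0 5 8 1)(2 6)(4 9) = [5, 0, 6, 3, 9, 8, 2, 7, 1, 4]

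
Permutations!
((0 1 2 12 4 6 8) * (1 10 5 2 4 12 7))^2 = (12)(0 5 7 4 8 10 2 1 6)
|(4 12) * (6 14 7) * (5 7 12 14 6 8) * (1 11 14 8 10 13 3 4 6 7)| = 12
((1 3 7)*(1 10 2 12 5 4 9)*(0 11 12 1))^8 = ((0 11 12 5 4 9)(1 3 7 10 2))^8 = (0 12 4)(1 10 3 2 7)(5 9 11)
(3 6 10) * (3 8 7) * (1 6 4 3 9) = (1 6 10 8 7 9)(3 4) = [0, 6, 2, 4, 3, 5, 10, 9, 7, 1, 8]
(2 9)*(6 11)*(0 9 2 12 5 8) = [9, 1, 2, 3, 4, 8, 11, 7, 0, 12, 10, 6, 5] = (0 9 12 5 8)(6 11)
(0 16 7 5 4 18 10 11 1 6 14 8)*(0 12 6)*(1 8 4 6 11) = (0 16 7 5 6 14 4 18 10 1)(8 12 11) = [16, 0, 2, 3, 18, 6, 14, 5, 12, 9, 1, 8, 11, 13, 4, 15, 7, 17, 10]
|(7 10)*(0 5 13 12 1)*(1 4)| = 6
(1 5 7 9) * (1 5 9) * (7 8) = (1 9 5 8 7) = [0, 9, 2, 3, 4, 8, 6, 1, 7, 5]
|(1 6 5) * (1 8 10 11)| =|(1 6 5 8 10 11)| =6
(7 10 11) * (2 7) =(2 7 10 11) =[0, 1, 7, 3, 4, 5, 6, 10, 8, 9, 11, 2]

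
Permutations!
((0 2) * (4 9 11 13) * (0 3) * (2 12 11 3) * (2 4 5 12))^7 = ((0 2 4 9 3)(5 12 11 13))^7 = (0 4 3 2 9)(5 13 11 12)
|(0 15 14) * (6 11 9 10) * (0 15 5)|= 4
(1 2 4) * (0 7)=[7, 2, 4, 3, 1, 5, 6, 0]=(0 7)(1 2 4)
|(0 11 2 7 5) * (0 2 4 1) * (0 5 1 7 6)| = 8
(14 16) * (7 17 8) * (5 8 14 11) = (5 8 7 17 14 16 11) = [0, 1, 2, 3, 4, 8, 6, 17, 7, 9, 10, 5, 12, 13, 16, 15, 11, 14]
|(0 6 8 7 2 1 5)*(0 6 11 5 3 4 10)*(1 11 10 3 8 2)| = 12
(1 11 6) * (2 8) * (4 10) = (1 11 6)(2 8)(4 10) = [0, 11, 8, 3, 10, 5, 1, 7, 2, 9, 4, 6]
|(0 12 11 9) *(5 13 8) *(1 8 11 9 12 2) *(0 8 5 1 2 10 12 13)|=14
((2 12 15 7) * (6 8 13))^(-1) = ((2 12 15 7)(6 8 13))^(-1) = (2 7 15 12)(6 13 8)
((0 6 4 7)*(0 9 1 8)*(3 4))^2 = (0 3 7 1)(4 9 8 6)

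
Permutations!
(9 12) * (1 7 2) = [0, 7, 1, 3, 4, 5, 6, 2, 8, 12, 10, 11, 9] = (1 7 2)(9 12)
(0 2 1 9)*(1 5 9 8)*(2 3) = (0 3 2 5 9)(1 8) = [3, 8, 5, 2, 4, 9, 6, 7, 1, 0]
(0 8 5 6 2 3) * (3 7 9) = [8, 1, 7, 0, 4, 6, 2, 9, 5, 3] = (0 8 5 6 2 7 9 3)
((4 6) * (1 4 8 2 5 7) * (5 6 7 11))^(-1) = (1 7 4)(2 8 6)(5 11)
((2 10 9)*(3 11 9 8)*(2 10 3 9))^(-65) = (2 3 11)(8 9 10)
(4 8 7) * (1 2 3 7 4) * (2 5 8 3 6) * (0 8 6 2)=(0 8 4 3 7 1 5 6)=[8, 5, 2, 7, 3, 6, 0, 1, 4]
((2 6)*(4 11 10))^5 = ((2 6)(4 11 10))^5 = (2 6)(4 10 11)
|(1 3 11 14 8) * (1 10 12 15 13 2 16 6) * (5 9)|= |(1 3 11 14 8 10 12 15 13 2 16 6)(5 9)|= 12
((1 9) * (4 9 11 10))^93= ((1 11 10 4 9))^93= (1 4 11 9 10)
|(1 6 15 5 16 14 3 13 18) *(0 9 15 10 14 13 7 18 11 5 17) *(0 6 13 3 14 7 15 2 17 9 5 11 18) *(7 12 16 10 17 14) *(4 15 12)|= 18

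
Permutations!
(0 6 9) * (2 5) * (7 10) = (0 6 9)(2 5)(7 10) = [6, 1, 5, 3, 4, 2, 9, 10, 8, 0, 7]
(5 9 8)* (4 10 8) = (4 10 8 5 9) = [0, 1, 2, 3, 10, 9, 6, 7, 5, 4, 8]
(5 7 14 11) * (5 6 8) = [0, 1, 2, 3, 4, 7, 8, 14, 5, 9, 10, 6, 12, 13, 11] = (5 7 14 11 6 8)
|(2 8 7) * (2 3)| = |(2 8 7 3)| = 4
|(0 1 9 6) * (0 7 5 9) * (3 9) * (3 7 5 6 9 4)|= 6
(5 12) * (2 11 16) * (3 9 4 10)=(2 11 16)(3 9 4 10)(5 12)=[0, 1, 11, 9, 10, 12, 6, 7, 8, 4, 3, 16, 5, 13, 14, 15, 2]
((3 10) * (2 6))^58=(10)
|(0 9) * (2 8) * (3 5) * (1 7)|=2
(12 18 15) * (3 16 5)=[0, 1, 2, 16, 4, 3, 6, 7, 8, 9, 10, 11, 18, 13, 14, 12, 5, 17, 15]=(3 16 5)(12 18 15)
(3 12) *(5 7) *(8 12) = (3 8 12)(5 7) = [0, 1, 2, 8, 4, 7, 6, 5, 12, 9, 10, 11, 3]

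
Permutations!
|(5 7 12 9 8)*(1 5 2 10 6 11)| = |(1 5 7 12 9 8 2 10 6 11)| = 10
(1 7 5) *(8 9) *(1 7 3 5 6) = (1 3 5 7 6)(8 9) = [0, 3, 2, 5, 4, 7, 1, 6, 9, 8]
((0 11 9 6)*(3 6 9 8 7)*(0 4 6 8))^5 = (0 11)(3 7 8)(4 6)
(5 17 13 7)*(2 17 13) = (2 17)(5 13 7) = [0, 1, 17, 3, 4, 13, 6, 5, 8, 9, 10, 11, 12, 7, 14, 15, 16, 2]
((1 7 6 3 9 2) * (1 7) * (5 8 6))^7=((2 7 5 8 6 3 9))^7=(9)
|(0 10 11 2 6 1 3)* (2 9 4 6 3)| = |(0 10 11 9 4 6 1 2 3)| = 9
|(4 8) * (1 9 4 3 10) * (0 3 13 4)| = |(0 3 10 1 9)(4 8 13)| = 15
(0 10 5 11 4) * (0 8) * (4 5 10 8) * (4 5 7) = [8, 1, 2, 3, 5, 11, 6, 4, 0, 9, 10, 7] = (0 8)(4 5 11 7)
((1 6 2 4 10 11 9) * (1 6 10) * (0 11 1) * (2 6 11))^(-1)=(0 4 2)(1 10)(9 11)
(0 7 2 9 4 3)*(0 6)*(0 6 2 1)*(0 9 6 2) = (0 7 1 9 4 3)(2 6) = [7, 9, 6, 0, 3, 5, 2, 1, 8, 4]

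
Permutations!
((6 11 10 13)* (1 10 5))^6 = (13)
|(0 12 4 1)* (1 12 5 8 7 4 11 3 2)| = 10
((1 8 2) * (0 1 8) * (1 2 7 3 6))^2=(0 8 3 1 2 7 6)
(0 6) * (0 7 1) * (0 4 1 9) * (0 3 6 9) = [9, 4, 2, 6, 1, 5, 7, 0, 8, 3] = (0 9 3 6 7)(1 4)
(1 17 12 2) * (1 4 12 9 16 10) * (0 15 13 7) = (0 15 13 7)(1 17 9 16 10)(2 4 12) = [15, 17, 4, 3, 12, 5, 6, 0, 8, 16, 1, 11, 2, 7, 14, 13, 10, 9]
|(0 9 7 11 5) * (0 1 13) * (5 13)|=|(0 9 7 11 13)(1 5)|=10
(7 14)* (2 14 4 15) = (2 14 7 4 15) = [0, 1, 14, 3, 15, 5, 6, 4, 8, 9, 10, 11, 12, 13, 7, 2]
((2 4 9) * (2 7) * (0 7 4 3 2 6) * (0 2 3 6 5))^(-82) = (9)(0 5 7)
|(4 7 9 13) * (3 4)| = |(3 4 7 9 13)| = 5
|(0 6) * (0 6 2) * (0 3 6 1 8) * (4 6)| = 7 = |(0 2 3 4 6 1 8)|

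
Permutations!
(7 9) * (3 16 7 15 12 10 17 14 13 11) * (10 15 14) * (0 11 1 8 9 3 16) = [11, 8, 2, 0, 4, 5, 6, 3, 9, 14, 17, 16, 15, 1, 13, 12, 7, 10] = (0 11 16 7 3)(1 8 9 14 13)(10 17)(12 15)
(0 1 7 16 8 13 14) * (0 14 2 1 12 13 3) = (0 12 13 2 1 7 16 8 3) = [12, 7, 1, 0, 4, 5, 6, 16, 3, 9, 10, 11, 13, 2, 14, 15, 8]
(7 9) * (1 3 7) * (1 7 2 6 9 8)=[0, 3, 6, 2, 4, 5, 9, 8, 1, 7]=(1 3 2 6 9 7 8)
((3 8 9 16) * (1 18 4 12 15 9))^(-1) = ((1 18 4 12 15 9 16 3 8))^(-1) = (1 8 3 16 9 15 12 4 18)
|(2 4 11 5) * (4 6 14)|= |(2 6 14 4 11 5)|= 6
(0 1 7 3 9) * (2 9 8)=(0 1 7 3 8 2 9)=[1, 7, 9, 8, 4, 5, 6, 3, 2, 0]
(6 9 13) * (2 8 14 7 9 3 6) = (2 8 14 7 9 13)(3 6) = [0, 1, 8, 6, 4, 5, 3, 9, 14, 13, 10, 11, 12, 2, 7]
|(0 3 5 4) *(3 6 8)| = |(0 6 8 3 5 4)| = 6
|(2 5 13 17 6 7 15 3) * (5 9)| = 9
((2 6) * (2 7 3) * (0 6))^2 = ((0 6 7 3 2))^2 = (0 7 2 6 3)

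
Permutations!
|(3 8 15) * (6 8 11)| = 5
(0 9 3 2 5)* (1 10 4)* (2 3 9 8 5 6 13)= [8, 10, 6, 3, 1, 0, 13, 7, 5, 9, 4, 11, 12, 2]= (0 8 5)(1 10 4)(2 6 13)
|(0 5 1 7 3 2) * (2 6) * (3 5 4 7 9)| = |(0 4 7 5 1 9 3 6 2)| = 9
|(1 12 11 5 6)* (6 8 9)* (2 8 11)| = |(1 12 2 8 9 6)(5 11)| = 6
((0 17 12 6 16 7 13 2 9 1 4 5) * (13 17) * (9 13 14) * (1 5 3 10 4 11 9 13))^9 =((0 14 13 2 1 11 9 5)(3 10 4)(6 16 7 17 12))^9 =(0 14 13 2 1 11 9 5)(6 12 17 7 16)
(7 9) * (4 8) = (4 8)(7 9) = [0, 1, 2, 3, 8, 5, 6, 9, 4, 7]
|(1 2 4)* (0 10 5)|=|(0 10 5)(1 2 4)|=3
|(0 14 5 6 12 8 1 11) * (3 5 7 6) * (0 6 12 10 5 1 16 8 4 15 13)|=|(0 14 7 12 4 15 13)(1 11 6 10 5 3)(8 16)|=42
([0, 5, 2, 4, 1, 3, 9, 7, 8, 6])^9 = (1 5 3 4)(6 9)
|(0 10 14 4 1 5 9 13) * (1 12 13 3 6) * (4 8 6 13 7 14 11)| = 14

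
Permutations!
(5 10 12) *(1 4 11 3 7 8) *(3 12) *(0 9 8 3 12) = (0 9 8 1 4 11)(3 7)(5 10 12) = [9, 4, 2, 7, 11, 10, 6, 3, 1, 8, 12, 0, 5]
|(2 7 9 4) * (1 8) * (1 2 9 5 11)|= 6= |(1 8 2 7 5 11)(4 9)|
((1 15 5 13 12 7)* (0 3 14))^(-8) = (0 3 14)(1 12 5)(7 13 15)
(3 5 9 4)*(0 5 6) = [5, 1, 2, 6, 3, 9, 0, 7, 8, 4] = (0 5 9 4 3 6)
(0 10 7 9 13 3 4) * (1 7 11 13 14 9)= [10, 7, 2, 4, 0, 5, 6, 1, 8, 14, 11, 13, 12, 3, 9]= (0 10 11 13 3 4)(1 7)(9 14)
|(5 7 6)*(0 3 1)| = 3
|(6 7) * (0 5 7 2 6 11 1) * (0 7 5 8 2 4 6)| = |(0 8 2)(1 7 11)(4 6)| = 6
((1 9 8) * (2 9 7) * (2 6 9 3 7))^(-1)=((1 2 3 7 6 9 8))^(-1)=(1 8 9 6 7 3 2)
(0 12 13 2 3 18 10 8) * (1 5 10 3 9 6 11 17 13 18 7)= (0 12 18 3 7 1 5 10 8)(2 9 6 11 17 13)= [12, 5, 9, 7, 4, 10, 11, 1, 0, 6, 8, 17, 18, 2, 14, 15, 16, 13, 3]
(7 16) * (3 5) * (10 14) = (3 5)(7 16)(10 14) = [0, 1, 2, 5, 4, 3, 6, 16, 8, 9, 14, 11, 12, 13, 10, 15, 7]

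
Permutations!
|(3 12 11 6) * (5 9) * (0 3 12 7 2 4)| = 30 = |(0 3 7 2 4)(5 9)(6 12 11)|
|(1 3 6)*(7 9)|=|(1 3 6)(7 9)|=6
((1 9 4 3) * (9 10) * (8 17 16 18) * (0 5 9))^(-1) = ((0 5 9 4 3 1 10)(8 17 16 18))^(-1) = (0 10 1 3 4 9 5)(8 18 16 17)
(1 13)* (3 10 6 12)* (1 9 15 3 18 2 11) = (1 13 9 15 3 10 6 12 18 2 11) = [0, 13, 11, 10, 4, 5, 12, 7, 8, 15, 6, 1, 18, 9, 14, 3, 16, 17, 2]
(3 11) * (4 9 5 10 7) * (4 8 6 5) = (3 11)(4 9)(5 10 7 8 6) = [0, 1, 2, 11, 9, 10, 5, 8, 6, 4, 7, 3]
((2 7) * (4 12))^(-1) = (2 7)(4 12)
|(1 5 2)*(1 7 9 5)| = 4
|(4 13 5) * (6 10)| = 6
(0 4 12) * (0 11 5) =(0 4 12 11 5) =[4, 1, 2, 3, 12, 0, 6, 7, 8, 9, 10, 5, 11]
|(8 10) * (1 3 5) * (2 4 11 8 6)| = |(1 3 5)(2 4 11 8 10 6)| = 6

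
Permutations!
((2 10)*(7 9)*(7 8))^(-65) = ((2 10)(7 9 8))^(-65) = (2 10)(7 9 8)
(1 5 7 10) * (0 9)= (0 9)(1 5 7 10)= [9, 5, 2, 3, 4, 7, 6, 10, 8, 0, 1]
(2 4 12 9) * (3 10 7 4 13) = (2 13 3 10 7 4 12 9) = [0, 1, 13, 10, 12, 5, 6, 4, 8, 2, 7, 11, 9, 3]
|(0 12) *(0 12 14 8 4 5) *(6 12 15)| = |(0 14 8 4 5)(6 12 15)| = 15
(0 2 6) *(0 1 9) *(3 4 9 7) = (0 2 6 1 7 3 4 9) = [2, 7, 6, 4, 9, 5, 1, 3, 8, 0]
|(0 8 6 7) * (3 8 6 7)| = |(0 6 3 8 7)| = 5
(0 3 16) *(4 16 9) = (0 3 9 4 16) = [3, 1, 2, 9, 16, 5, 6, 7, 8, 4, 10, 11, 12, 13, 14, 15, 0]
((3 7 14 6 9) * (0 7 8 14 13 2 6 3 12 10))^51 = ((0 7 13 2 6 9 12 10)(3 8 14))^51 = (14)(0 2 12 7 6 10 13 9)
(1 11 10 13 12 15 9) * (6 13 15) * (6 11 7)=(1 7 6 13 12 11 10 15 9)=[0, 7, 2, 3, 4, 5, 13, 6, 8, 1, 15, 10, 11, 12, 14, 9]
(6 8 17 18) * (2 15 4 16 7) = (2 15 4 16 7)(6 8 17 18) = [0, 1, 15, 3, 16, 5, 8, 2, 17, 9, 10, 11, 12, 13, 14, 4, 7, 18, 6]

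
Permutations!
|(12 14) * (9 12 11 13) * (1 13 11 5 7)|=7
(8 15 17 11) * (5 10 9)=(5 10 9)(8 15 17 11)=[0, 1, 2, 3, 4, 10, 6, 7, 15, 5, 9, 8, 12, 13, 14, 17, 16, 11]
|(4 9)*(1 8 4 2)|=|(1 8 4 9 2)|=5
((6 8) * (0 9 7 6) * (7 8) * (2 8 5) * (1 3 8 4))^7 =(0 8 3 1 4 2 5 9)(6 7)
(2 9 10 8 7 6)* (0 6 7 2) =[6, 1, 9, 3, 4, 5, 0, 7, 2, 10, 8] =(0 6)(2 9 10 8)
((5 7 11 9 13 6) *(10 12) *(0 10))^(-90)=(13)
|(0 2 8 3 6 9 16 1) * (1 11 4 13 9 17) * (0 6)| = 60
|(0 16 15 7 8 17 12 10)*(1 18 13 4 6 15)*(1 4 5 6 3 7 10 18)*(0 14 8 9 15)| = |(0 16 4 3 7 9 15 10 14 8 17 12 18 13 5 6)| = 16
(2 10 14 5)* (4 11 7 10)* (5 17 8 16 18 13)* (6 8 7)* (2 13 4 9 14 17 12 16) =(2 9 14 12 16 18 4 11 6 8)(5 13)(7 10 17) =[0, 1, 9, 3, 11, 13, 8, 10, 2, 14, 17, 6, 16, 5, 12, 15, 18, 7, 4]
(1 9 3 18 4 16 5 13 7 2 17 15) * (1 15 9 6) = (1 6)(2 17 9 3 18 4 16 5 13 7) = [0, 6, 17, 18, 16, 13, 1, 2, 8, 3, 10, 11, 12, 7, 14, 15, 5, 9, 4]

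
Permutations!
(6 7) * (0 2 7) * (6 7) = (7)(0 2 6) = [2, 1, 6, 3, 4, 5, 0, 7]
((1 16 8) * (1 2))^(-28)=((1 16 8 2))^(-28)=(16)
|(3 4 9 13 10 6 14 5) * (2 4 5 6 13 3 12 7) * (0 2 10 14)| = 12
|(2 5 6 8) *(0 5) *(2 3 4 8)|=|(0 5 6 2)(3 4 8)|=12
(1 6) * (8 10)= (1 6)(8 10)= [0, 6, 2, 3, 4, 5, 1, 7, 10, 9, 8]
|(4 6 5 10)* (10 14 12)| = 6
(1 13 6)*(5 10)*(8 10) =[0, 13, 2, 3, 4, 8, 1, 7, 10, 9, 5, 11, 12, 6] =(1 13 6)(5 8 10)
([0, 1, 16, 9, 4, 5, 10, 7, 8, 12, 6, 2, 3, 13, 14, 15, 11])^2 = (2 11 16)(3 12 9)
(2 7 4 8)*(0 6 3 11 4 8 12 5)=[6, 1, 7, 11, 12, 0, 3, 8, 2, 9, 10, 4, 5]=(0 6 3 11 4 12 5)(2 7 8)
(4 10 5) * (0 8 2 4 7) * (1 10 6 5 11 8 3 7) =(0 3 7)(1 10 11 8 2 4 6 5) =[3, 10, 4, 7, 6, 1, 5, 0, 2, 9, 11, 8]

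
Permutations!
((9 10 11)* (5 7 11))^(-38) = (5 11 10 7 9)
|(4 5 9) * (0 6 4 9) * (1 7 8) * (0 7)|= |(9)(0 6 4 5 7 8 1)|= 7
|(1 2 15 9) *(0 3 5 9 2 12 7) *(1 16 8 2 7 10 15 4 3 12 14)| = 70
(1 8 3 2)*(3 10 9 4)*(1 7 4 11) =(1 8 10 9 11)(2 7 4 3) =[0, 8, 7, 2, 3, 5, 6, 4, 10, 11, 9, 1]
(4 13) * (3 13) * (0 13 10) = [13, 1, 2, 10, 3, 5, 6, 7, 8, 9, 0, 11, 12, 4] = (0 13 4 3 10)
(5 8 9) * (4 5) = (4 5 8 9) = [0, 1, 2, 3, 5, 8, 6, 7, 9, 4]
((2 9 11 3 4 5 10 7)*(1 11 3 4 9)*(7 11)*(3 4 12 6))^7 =((1 7 2)(3 9 4 5 10 11 12 6))^7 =(1 7 2)(3 6 12 11 10 5 4 9)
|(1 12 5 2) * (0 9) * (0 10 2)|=|(0 9 10 2 1 12 5)|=7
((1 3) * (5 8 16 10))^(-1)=(1 3)(5 10 16 8)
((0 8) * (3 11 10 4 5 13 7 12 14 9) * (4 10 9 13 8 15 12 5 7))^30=((0 15 12 14 13 4 7 5 8)(3 11 9))^30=(0 14 7)(4 8 12)(5 15 13)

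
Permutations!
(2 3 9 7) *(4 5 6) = (2 3 9 7)(4 5 6) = [0, 1, 3, 9, 5, 6, 4, 2, 8, 7]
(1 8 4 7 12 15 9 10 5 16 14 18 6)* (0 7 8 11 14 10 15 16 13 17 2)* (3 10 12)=(0 7 3 10 5 13 17 2)(1 11 14 18 6)(4 8)(9 15)(12 16)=[7, 11, 0, 10, 8, 13, 1, 3, 4, 15, 5, 14, 16, 17, 18, 9, 12, 2, 6]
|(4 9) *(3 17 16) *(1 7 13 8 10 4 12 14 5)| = 30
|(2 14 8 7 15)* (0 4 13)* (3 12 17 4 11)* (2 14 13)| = |(0 11 3 12 17 4 2 13)(7 15 14 8)| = 8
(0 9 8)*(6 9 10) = (0 10 6 9 8) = [10, 1, 2, 3, 4, 5, 9, 7, 0, 8, 6]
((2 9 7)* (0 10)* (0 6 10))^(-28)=(10)(2 7 9)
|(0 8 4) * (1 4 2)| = 5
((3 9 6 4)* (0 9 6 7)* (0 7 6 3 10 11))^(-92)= ((0 9 6 4 10 11))^(-92)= (0 10 6)(4 9 11)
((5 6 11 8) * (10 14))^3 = ((5 6 11 8)(10 14))^3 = (5 8 11 6)(10 14)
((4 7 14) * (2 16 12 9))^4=(16)(4 7 14)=((2 16 12 9)(4 7 14))^4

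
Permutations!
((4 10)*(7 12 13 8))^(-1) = (4 10)(7 8 13 12) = ((4 10)(7 12 13 8))^(-1)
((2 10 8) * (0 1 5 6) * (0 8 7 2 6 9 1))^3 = ((1 5 9)(2 10 7)(6 8))^3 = (10)(6 8)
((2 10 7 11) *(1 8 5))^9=(2 10 7 11)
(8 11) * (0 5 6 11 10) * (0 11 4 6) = (0 5)(4 6)(8 10 11) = [5, 1, 2, 3, 6, 0, 4, 7, 10, 9, 11, 8]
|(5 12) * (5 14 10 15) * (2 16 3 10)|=8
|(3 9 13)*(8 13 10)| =|(3 9 10 8 13)| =5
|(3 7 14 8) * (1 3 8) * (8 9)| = |(1 3 7 14)(8 9)| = 4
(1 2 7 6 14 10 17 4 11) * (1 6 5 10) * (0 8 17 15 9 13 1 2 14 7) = (0 8 17 4 11 6 7 5 10 15 9 13 1 14 2) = [8, 14, 0, 3, 11, 10, 7, 5, 17, 13, 15, 6, 12, 1, 2, 9, 16, 4]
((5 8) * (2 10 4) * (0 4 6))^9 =((0 4 2 10 6)(5 8))^9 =(0 6 10 2 4)(5 8)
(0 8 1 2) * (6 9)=(0 8 1 2)(6 9)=[8, 2, 0, 3, 4, 5, 9, 7, 1, 6]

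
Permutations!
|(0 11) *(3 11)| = 3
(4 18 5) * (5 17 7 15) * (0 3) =[3, 1, 2, 0, 18, 4, 6, 15, 8, 9, 10, 11, 12, 13, 14, 5, 16, 7, 17] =(0 3)(4 18 17 7 15 5)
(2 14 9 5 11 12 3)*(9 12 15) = (2 14 12 3)(5 11 15 9) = [0, 1, 14, 2, 4, 11, 6, 7, 8, 5, 10, 15, 3, 13, 12, 9]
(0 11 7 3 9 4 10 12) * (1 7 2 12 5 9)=(0 11 2 12)(1 7 3)(4 10 5 9)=[11, 7, 12, 1, 10, 9, 6, 3, 8, 4, 5, 2, 0]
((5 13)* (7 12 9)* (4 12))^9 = ((4 12 9 7)(5 13))^9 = (4 12 9 7)(5 13)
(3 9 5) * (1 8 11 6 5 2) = [0, 8, 1, 9, 4, 3, 5, 7, 11, 2, 10, 6] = (1 8 11 6 5 3 9 2)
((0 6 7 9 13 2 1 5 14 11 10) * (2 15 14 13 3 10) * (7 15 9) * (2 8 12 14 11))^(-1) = ((0 6 15 11 8 12 14 2 1 5 13 9 3 10))^(-1) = (0 10 3 9 13 5 1 2 14 12 8 11 15 6)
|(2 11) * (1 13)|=2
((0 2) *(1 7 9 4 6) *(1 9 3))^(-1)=((0 2)(1 7 3)(4 6 9))^(-1)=(0 2)(1 3 7)(4 9 6)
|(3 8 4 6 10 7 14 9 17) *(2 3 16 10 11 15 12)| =24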